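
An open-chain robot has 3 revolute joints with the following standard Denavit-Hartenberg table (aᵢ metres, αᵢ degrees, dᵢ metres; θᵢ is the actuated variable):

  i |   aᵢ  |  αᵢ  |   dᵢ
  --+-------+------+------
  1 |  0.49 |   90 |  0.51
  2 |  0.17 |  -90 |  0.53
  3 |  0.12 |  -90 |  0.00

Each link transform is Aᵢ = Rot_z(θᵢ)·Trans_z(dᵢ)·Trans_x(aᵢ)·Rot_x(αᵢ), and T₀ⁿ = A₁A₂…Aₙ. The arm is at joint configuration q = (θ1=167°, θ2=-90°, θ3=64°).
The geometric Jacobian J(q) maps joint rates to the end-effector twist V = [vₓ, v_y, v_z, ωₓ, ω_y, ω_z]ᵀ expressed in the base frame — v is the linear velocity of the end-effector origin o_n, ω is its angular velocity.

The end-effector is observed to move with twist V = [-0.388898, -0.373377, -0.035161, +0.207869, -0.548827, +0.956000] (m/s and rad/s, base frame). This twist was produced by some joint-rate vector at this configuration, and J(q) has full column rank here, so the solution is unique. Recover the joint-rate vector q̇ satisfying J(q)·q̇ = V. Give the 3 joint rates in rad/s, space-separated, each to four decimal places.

o_n = [-0.3825, 0.5216, 0.2874]
J₁: ẑ×o_n = [-0.5216, -0.3825, 0.0000], ω = ẑ
J2: z=[0.2250, 0.9744, 0.0000] o=[-0.4774, 0.1102, 0.5100] → [-0.2169, 0.0501, 0.0000, 0.2250, 0.9744, 0.0000]
J3: z=[-0.9744, 0.2250, 0.0000] o=[-0.3582, 0.6266, 0.3400] → [-0.0118, -0.0513, 0.1079, -0.9744, 0.2250, 0.0000]
q̇ = J⁺·V = [0.9560, -0.4880, -0.3260]

0.9560 -0.4880 -0.3260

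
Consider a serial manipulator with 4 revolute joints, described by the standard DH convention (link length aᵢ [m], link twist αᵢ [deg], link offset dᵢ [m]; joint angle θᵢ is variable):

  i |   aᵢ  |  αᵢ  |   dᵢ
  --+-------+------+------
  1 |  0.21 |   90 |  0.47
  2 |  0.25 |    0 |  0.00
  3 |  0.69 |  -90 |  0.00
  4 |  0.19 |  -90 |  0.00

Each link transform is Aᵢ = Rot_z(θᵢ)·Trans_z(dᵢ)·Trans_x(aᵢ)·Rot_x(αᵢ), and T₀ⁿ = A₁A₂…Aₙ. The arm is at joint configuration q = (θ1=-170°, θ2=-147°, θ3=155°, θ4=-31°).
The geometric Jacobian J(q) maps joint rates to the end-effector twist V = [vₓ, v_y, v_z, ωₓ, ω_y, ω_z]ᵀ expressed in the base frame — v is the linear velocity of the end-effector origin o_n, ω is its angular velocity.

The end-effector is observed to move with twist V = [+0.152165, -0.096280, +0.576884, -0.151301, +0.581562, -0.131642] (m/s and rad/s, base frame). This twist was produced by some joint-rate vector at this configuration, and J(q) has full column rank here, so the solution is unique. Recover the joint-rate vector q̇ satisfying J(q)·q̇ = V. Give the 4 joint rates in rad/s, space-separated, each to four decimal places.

0.2100 -0.3610 0.9600 -0.3450

o_n = [-0.8491, -0.0503, 0.4525]
J₁: ẑ×o_n = [0.0503, -0.8491, 0.0000], ω = ẑ
J2: z=[-0.1736, 0.9848, 0.0000] o=[-0.2068, -0.0365, 0.4700] → [-0.0172, -0.0030, 0.6349, -0.1736, 0.9848, 0.0000]
J3: z=[-0.1736, 0.9848, 0.0000] o=[-0.0003, -0.0001, 0.3338] → [0.1169, 0.0206, 0.8446, -0.1736, 0.9848, 0.0000]
J4: z=[0.1371, 0.0242, 0.9903] o=[-0.6732, -0.1187, 0.4299] → [-0.0672, -0.1772, 0.0136, 0.1371, 0.0242, 0.9903]
q̇ = J⁺·V = [0.2100, -0.3610, 0.9600, -0.3450]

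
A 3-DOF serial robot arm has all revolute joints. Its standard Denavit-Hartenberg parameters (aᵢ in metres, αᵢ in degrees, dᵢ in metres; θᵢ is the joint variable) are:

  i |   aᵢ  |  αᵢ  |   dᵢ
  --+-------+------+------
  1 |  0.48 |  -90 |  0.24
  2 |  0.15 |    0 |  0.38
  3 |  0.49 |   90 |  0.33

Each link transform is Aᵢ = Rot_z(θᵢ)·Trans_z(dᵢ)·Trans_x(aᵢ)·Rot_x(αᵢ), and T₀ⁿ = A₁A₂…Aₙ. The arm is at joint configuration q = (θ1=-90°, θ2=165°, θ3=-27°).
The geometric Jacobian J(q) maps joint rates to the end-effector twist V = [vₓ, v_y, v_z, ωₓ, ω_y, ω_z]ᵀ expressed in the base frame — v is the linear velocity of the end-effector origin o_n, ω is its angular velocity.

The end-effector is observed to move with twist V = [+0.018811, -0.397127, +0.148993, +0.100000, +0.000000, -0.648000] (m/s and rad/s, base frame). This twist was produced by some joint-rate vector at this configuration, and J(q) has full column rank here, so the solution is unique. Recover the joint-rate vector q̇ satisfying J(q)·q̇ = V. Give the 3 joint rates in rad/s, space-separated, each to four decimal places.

o_n = [0.7100, 0.0290, -0.1267]
J₁: ẑ×o_n = [-0.0290, 0.7100, 0.0000], ω = ẑ
J2: z=[1.0000, 0.0000, 0.0000] o=[0.0000, -0.4800, 0.2400] → [-0.0000, 0.3667, 0.5090, 1.0000, 0.0000, 0.0000]
J3: z=[1.0000, 0.0000, 0.0000] o=[0.3800, -0.3351, 0.2012] → [-0.0000, 0.3279, 0.3641, 1.0000, 0.0000, 0.0000]
q̇ = J⁺·V = [-0.6480, 0.7770, -0.6770]

-0.6480 0.7770 -0.6770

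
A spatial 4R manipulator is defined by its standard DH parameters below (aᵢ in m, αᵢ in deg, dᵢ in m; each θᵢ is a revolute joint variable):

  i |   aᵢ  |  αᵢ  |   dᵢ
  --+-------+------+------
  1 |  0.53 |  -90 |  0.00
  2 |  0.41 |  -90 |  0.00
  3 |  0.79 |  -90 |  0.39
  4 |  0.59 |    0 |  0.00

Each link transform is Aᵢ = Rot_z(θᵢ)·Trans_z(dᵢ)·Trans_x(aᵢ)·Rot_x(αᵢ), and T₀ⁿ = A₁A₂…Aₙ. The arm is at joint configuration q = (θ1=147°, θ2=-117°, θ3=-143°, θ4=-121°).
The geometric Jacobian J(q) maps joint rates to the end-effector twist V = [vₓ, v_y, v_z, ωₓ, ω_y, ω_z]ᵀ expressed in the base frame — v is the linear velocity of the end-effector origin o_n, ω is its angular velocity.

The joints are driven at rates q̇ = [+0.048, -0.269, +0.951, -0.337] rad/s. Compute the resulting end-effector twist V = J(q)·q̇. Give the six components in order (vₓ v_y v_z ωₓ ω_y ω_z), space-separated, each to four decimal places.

0.1625 -0.4989 0.5347 -0.4948 0.9630 0.2990

o_n = [-1.2649, 0.4726, 0.4260]
J₁: ẑ×o_n = [-0.4726, -1.2649, 0.0000], ω = ẑ
J2: z=[-0.5446, -0.8387, 0.0000] o=[-0.4445, 0.2887, 0.0000] → [-0.3573, 0.2320, -0.7882, -0.5446, -0.8387, 0.0000]
J3: z=[-0.7473, 0.4853, 0.4540] o=[-0.2884, 0.1873, 0.3653] → [-0.1001, -0.3979, 0.2607, -0.7473, 0.4853, 0.4540]
J4: z=[-0.2058, -0.8186, 0.5362] o=[-1.0790, 0.1338, -0.0198] → [-0.5466, -0.0079, -0.2219, -0.2058, -0.8186, 0.5362]
V = J·q̇ = [0.1625, -0.4989, 0.5347, -0.4948, 0.9630, 0.2990]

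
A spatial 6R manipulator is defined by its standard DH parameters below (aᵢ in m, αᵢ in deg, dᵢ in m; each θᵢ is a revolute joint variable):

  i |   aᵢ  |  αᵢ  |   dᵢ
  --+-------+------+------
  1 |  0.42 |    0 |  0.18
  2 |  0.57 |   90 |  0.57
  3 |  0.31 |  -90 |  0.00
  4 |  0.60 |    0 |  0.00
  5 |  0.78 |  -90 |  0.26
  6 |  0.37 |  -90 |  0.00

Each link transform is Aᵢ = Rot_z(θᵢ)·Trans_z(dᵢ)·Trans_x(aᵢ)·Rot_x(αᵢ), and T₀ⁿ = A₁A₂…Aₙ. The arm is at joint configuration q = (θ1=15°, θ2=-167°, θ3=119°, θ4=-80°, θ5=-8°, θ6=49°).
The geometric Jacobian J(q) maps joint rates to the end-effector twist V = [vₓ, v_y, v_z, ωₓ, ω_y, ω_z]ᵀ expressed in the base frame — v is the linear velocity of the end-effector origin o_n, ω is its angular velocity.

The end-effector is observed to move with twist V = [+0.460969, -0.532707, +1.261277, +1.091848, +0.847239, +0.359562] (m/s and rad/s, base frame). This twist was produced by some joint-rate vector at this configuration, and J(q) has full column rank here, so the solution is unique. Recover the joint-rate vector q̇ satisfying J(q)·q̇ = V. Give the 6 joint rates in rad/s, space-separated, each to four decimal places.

o_n = [-0.6771, 1.3598, 1.1528]
J₁: ẑ×o_n = [-1.3598, -0.6771, 0.0000], ω = ẑ
J2: z=[0.0000, 0.0000, 1.0000] o=[0.4057, 0.1087, 0.1800] → [-1.2511, -1.0828, 0.0000, 0.0000, 0.0000, 1.0000]
J3: z=[-0.4695, 0.8829, 0.0000] o=[-0.0976, -0.1589, 0.7500] → [0.3557, 0.1891, -0.2013, -0.4695, 0.8829, 0.0000]
J4: z=[0.7722, 0.4106, -0.4848] o=[0.0351, -0.0883, 1.0211] → [0.7561, 0.2436, 1.4108, 0.7722, 0.4106, -0.4848]
J5: z=[0.7722, 0.4106, -0.4848] o=[-0.1977, 0.4571, 1.1123] → [0.4543, 0.2011, 0.8940, 0.7722, 0.4106, -0.4848]
J6: z=[0.4442, 0.1967, 0.8741] o=[-0.3512, 1.2583, 1.0100] → [-0.0606, -0.3483, 0.1092, 0.4442, 0.1967, 0.8741]
q̇ = J⁺·V = [-0.7330, 0.9790, 0.2620, 0.4170, 0.7190, 0.7600]

-0.7330 0.9790 0.2620 0.4170 0.7190 0.7600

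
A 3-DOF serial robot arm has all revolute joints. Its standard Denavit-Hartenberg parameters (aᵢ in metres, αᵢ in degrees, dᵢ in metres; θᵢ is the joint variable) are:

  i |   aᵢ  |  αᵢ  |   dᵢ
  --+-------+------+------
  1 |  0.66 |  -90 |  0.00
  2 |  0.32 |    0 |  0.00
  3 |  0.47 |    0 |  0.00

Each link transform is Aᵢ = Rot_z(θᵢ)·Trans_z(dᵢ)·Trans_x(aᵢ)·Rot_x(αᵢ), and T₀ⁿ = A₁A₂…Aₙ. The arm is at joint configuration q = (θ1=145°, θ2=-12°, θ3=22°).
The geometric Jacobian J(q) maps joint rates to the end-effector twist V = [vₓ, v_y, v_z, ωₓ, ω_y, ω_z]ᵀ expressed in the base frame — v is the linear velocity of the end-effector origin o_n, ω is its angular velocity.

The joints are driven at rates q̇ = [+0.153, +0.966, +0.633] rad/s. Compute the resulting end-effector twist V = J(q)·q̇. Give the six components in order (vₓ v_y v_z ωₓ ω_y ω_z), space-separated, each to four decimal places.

o_n = [-1.1762, 0.8236, -0.0151]
J₁: ẑ×o_n = [-0.8236, -1.1762, 0.0000], ω = ẑ
J2: z=[-0.5736, -0.8192, 0.0000] o=[-0.5406, 0.3786, 0.0000] → [0.0124, -0.0087, -0.7759, -0.5736, -0.8192, 0.0000]
J3: z=[-0.5736, -0.8192, 0.0000] o=[-0.7970, 0.5581, 0.0665] → [0.0669, -0.0468, -0.4629, -0.5736, -0.8192, 0.0000]
V = J·q̇ = [-0.0718, -0.2179, -1.0425, -0.9171, -1.3098, 0.1530]

-0.0718 -0.2179 -1.0425 -0.9171 -1.3098 0.1530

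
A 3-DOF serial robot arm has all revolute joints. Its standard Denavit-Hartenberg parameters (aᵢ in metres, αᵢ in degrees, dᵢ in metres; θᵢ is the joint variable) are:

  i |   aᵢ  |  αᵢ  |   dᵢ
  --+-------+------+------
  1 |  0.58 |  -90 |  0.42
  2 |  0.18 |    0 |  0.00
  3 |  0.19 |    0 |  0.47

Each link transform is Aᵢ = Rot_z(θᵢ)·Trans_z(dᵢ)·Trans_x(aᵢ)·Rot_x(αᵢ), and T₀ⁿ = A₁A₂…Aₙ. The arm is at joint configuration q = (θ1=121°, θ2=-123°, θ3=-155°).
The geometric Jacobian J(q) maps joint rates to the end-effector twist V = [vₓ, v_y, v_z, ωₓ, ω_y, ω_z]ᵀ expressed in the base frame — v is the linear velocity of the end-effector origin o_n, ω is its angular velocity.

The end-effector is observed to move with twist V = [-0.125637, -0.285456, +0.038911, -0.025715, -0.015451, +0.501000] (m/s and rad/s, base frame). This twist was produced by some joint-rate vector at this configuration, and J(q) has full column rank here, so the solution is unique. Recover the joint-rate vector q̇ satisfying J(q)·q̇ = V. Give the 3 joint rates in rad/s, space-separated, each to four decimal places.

0.5010 0.4050 -0.3750

o_n = [-0.6647, 0.1937, 0.3828]
J₁: ẑ×o_n = [-0.1937, -0.6647, 0.0000], ω = ẑ
J2: z=[-0.8572, -0.5150, 0.0000] o=[-0.2987, 0.4972, 0.4200] → [0.0192, -0.0319, 0.0716, -0.8572, -0.5150, 0.0000]
J3: z=[-0.8572, -0.5150, 0.0000] o=[-0.2482, 0.4131, 0.5710] → [0.0969, -0.1613, -0.0264, -0.8572, -0.5150, 0.0000]
q̇ = J⁺·V = [0.5010, 0.4050, -0.3750]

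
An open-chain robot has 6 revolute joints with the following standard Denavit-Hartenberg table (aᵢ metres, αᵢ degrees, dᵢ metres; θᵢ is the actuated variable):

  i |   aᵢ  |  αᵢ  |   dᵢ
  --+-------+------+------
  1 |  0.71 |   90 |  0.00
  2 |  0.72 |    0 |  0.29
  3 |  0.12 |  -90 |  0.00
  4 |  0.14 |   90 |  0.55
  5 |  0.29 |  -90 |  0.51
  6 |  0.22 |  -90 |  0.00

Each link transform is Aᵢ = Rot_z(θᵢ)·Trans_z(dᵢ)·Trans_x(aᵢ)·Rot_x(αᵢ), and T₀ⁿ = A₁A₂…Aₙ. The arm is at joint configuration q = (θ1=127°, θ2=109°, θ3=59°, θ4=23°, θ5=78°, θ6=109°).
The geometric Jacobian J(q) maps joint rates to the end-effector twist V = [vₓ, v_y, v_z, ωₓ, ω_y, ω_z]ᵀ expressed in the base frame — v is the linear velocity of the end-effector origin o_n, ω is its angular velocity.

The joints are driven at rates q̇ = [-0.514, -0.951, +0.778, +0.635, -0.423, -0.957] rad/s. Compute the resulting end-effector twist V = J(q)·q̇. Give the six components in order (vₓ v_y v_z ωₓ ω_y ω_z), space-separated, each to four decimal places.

o_n = [0.4456, 0.2320, 0.0188]
J₁: ẑ×o_n = [-0.2320, 0.4456, 0.0000], ω = ẑ
J2: z=[0.7986, 0.6018, 0.0000] o=[-0.4273, 0.5670, 0.0000] → [0.0113, -0.0150, -0.7929, 0.7986, 0.6018, 0.0000]
J3: z=[0.7986, 0.6018, 0.0000] o=[-0.0546, 0.5544, 0.6808] → [-0.3984, 0.5287, -0.5585, 0.7986, 0.6018, 0.0000]
J4: z=[0.1251, -0.1660, -0.9781] o=[0.0160, 0.4606, 0.7057] → [-0.1095, -0.3343, 0.0427, 0.1251, -0.1660, -0.9781]
J5: z=[0.9652, 0.2487, 0.0812] o=[0.1170, 0.2357, 0.1945] → [-0.0434, 0.1963, -0.0853, 0.9652, 0.2487, 0.0812]
J6: z=[-0.1988, 0.8989, -0.3906] o=[0.6586, 0.2579, -0.0300] → [0.0337, 0.0929, 0.1966, -0.1988, 0.8989, -0.3906]
V = J·q̇ = [-0.2849, -0.1876, 0.1946, -0.2767, -1.1750, -0.7957]

-0.2849 -0.1876 0.1946 -0.2767 -1.1750 -0.7957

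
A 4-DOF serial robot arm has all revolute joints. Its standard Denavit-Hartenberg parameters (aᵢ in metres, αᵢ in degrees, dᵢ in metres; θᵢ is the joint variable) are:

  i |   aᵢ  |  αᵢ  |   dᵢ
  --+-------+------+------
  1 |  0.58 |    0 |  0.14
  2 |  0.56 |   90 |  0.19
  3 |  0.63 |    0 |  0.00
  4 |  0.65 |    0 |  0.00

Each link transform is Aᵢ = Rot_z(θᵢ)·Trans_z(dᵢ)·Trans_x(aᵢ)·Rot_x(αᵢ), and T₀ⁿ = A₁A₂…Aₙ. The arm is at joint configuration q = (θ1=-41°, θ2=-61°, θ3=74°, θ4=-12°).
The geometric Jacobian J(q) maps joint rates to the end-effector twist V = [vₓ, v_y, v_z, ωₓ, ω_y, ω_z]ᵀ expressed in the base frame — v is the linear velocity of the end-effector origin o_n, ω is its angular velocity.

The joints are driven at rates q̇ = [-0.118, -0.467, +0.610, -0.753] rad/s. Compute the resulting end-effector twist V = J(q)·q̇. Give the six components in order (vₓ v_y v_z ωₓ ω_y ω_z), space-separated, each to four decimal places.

-0.5796 0.3558 0.0623 0.1399 -0.0297 -0.5850

o_n = [0.2218, -1.3966, 1.5095]
J₁: ẑ×o_n = [1.3966, 0.2218, -0.0000], ω = ẑ
J2: z=[0.0000, 0.0000, 1.0000] o=[0.4377, -0.3805, 0.1400] → [1.0161, -0.2160, 0.0000, 0.0000, 0.0000, 1.0000]
J3: z=[-0.9781, 0.2079, 0.0000] o=[0.3213, -0.9283, 0.3300] → [0.2452, 1.1537, 0.4788, -0.9781, 0.2079, 0.0000]
J4: z=[-0.9781, 0.2079, 0.0000] o=[0.2852, -1.0981, 0.9356] → [0.1193, 0.5614, 0.3052, -0.9781, 0.2079, 0.0000]
V = J·q̇ = [-0.5796, 0.3558, 0.0623, 0.1399, -0.0297, -0.5850]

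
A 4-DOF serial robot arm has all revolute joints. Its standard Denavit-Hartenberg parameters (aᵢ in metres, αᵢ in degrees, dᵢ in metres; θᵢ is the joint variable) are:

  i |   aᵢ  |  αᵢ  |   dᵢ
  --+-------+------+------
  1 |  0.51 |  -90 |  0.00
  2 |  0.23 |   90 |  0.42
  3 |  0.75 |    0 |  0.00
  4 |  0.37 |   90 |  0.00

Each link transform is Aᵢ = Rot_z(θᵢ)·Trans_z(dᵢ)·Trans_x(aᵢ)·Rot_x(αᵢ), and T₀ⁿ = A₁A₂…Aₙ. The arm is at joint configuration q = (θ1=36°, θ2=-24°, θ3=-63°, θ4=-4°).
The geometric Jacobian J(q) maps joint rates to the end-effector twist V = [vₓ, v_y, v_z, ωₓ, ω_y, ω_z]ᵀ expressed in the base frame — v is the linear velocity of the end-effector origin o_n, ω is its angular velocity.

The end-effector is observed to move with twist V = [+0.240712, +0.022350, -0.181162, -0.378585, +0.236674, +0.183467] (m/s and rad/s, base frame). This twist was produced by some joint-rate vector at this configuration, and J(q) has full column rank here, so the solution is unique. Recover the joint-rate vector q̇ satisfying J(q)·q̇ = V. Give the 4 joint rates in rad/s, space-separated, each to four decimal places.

-0.1920 0.4140 0.1190 0.2920

o_n = [1.2872, 0.2074, 0.2908]
J₁: ẑ×o_n = [-0.2074, 1.2872, 0.0000], ω = ẑ
J2: z=[-0.5878, 0.8090, 0.0000] o=[0.4126, 0.2998, 0.0000] → [0.2353, 0.1710, -0.6532, -0.5878, 0.8090, 0.0000]
J3: z=[-0.3291, -0.2391, 0.9135] o=[0.3357, 0.7631, 0.0935] → [0.4605, 0.9341, 0.4103, -0.3291, -0.2391, 0.9135]
J4: z=[-0.3291, -0.2391, 0.9135] o=[0.9802, 0.4053, 0.2320] → [0.1667, 0.2998, 0.1385, -0.3291, -0.2391, 0.9135]
q̇ = J⁺·V = [-0.1920, 0.4140, 0.1190, 0.2920]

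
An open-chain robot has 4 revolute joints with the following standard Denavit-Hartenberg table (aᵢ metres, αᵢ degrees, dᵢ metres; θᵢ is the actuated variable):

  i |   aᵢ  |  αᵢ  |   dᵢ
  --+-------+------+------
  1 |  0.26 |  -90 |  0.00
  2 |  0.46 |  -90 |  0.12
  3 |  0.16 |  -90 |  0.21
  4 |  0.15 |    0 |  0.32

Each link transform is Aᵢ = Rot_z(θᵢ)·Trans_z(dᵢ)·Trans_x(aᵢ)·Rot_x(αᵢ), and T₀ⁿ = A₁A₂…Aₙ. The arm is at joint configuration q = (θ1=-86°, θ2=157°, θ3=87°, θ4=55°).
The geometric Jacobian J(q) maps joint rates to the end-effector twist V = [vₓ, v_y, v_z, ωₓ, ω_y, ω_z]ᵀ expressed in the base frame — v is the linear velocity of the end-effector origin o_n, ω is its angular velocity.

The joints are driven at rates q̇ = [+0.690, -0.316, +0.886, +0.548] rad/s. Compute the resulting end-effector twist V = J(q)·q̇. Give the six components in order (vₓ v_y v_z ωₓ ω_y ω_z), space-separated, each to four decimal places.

0.4194 -0.2991 -0.0065 -0.3328 -0.1812 1.7194

o_n = [-0.1362, -0.0946, 0.0203]
J₁: ẑ×o_n = [0.0946, -0.1362, 0.0000], ω = ẑ
J2: z=[0.9976, 0.0698, 0.0000] o=[0.0181, -0.2594, 0.0000] → [0.0014, -0.0202, 0.1752, 0.9976, 0.0698, 0.0000]
J3: z=[-0.0273, 0.3898, 0.9205] o=[0.1083, 0.1714, -0.1797] → [0.3228, -0.2196, 0.1025, -0.0273, 0.3898, 0.9205]
J4: z=[0.0119, -0.9207, 0.3902] o=[-0.0573, 0.2498, 0.0103] → [0.1252, -0.0309, -0.0767, 0.0119, -0.9207, 0.3902]
V = J·q̇ = [0.4194, -0.2991, -0.0065, -0.3328, -0.1812, 1.7194]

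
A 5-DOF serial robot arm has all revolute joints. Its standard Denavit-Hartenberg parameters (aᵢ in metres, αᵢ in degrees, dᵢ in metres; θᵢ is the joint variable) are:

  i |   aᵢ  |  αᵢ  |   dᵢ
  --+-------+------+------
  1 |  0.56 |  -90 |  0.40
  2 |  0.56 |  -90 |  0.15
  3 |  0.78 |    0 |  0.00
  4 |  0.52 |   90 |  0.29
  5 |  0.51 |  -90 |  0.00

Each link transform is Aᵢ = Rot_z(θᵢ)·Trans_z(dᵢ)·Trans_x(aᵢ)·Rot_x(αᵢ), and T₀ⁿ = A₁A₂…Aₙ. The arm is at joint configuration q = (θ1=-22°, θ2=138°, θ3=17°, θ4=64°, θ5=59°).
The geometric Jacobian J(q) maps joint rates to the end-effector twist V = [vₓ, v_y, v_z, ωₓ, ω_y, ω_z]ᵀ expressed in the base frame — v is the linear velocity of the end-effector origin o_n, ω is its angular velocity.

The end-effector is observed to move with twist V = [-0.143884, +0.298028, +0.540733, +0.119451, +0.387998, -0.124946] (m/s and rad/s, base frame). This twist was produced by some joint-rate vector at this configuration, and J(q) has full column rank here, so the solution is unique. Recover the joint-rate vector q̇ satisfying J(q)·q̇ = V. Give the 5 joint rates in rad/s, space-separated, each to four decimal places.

o_n = [-1.2349, -0.4190, -0.0154]
J₁: ẑ×o_n = [0.4190, -1.2349, 0.0000], ω = ẑ
J2: z=[0.3746, 0.9272, 0.0000] o=[0.5192, -0.2098, 0.4000] → [-0.3851, 0.1556, 1.5480, 0.3746, 0.9272, 0.0000]
J3: z=[-0.6204, 0.2507, 0.7431] o=[0.1896, 0.0852, 0.0253] → [0.3645, -1.0838, 0.6699, -0.6204, 0.2507, 0.7431]
J4: z=[-0.6204, 0.2507, 0.7431] o=[-0.4098, 0.0814, -0.4738] → [0.4868, -0.3287, 0.5173, -0.6204, 0.2507, 0.7431]
J5: z=[-0.6219, 0.4200, -0.6609] o=[-0.8382, -0.2995, -0.3127] → [0.0459, 0.4471, 0.2410, -0.6219, 0.4200, -0.6609]
q̇ = J⁺·V = [0.0300, 0.3840, -0.2470, 0.1550, 0.1310]

0.0300 0.3840 -0.2470 0.1550 0.1310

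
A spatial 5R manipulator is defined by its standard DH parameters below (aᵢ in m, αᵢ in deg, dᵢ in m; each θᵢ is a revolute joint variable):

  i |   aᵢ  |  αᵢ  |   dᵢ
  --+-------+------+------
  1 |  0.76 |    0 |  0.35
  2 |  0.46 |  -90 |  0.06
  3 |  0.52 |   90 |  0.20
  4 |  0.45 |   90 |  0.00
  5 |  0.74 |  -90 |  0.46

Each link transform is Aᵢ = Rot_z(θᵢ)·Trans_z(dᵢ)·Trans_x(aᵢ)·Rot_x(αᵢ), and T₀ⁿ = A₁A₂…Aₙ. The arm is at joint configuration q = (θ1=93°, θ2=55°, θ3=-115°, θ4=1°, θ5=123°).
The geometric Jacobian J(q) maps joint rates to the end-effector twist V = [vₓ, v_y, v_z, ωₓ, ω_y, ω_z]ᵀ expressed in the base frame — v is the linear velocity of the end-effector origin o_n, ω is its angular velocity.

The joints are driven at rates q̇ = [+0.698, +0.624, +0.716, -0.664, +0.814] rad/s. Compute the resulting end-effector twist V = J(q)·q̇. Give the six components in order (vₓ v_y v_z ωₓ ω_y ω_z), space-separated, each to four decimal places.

-1.2538 1.0167 -0.0187 -0.4534 0.3987 1.6155

o_n = [0.3905, 0.7956, 0.6688]
J₁: ẑ×o_n = [-0.7956, 0.3905, 0.0000], ω = ẑ
J2: z=[0.0000, 0.0000, 1.0000] o=[-0.0398, 0.7590, 0.3500] → [-0.0367, 0.4303, 0.0000, 0.0000, 0.0000, 1.0000]
J3: z=[-0.5299, -0.8480, 0.0000] o=[-0.4299, 1.0027, 0.4100] → [-0.2195, 0.1372, 0.8055, -0.5299, -0.8480, 0.0000]
J4: z=[0.7686, -0.4803, -0.4226] o=[-0.3495, 0.7167, 0.8813] → [0.1354, -0.1495, 0.4161, 0.7686, -0.4803, -0.4226]
J5: z=[0.5361, 0.8440, 0.0158] o=[-0.1924, 0.6092, 1.2891] → [-0.5264, 0.3417, -0.3921, 0.5361, 0.8440, 0.0158]
V = J·q̇ = [-1.2538, 1.0167, -0.0187, -0.4534, 0.3987, 1.6155]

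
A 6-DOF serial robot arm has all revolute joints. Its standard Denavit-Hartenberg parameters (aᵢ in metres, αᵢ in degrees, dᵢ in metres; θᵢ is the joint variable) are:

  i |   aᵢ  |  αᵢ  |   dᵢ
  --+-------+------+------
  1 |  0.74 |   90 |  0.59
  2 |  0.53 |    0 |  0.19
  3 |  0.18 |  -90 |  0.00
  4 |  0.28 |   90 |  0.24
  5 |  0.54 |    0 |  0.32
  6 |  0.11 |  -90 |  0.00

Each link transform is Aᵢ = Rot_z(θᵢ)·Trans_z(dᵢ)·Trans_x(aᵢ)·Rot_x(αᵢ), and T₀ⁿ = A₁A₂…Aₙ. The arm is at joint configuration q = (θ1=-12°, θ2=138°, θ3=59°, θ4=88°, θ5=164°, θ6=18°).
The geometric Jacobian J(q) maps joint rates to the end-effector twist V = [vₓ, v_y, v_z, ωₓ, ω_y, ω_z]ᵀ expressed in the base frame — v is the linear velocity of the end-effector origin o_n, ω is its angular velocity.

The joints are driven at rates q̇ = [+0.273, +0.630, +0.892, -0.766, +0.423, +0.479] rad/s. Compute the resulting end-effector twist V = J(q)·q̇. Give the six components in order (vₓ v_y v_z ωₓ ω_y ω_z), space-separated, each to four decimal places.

o_n = [-0.1218, -0.5364, 0.4339]
J₁: ẑ×o_n = [0.5364, -0.1218, 0.0000], ω = ẑ
J2: z=[-0.2079, -0.9781, 0.0000] o=[0.7238, -0.1539, 0.5900] → [0.1527, -0.0325, -0.7476, -0.2079, -0.9781, 0.0000]
J3: z=[-0.2079, -0.9781, 0.0000] o=[0.2991, -0.2578, 0.9446] → [0.4996, -0.1062, -0.3538, -0.2079, -0.9781, 0.0000]
J4: z=[0.2860, -0.0608, -0.9563] o=[0.1307, -0.2220, 0.8920] → [-0.2728, 0.3725, -0.1052, 0.2860, -0.0608, -0.9563]
J5: z=[-0.9421, 0.1646, -0.2922] o=[0.2484, 0.0390, 0.6596] → [-0.2053, -0.1045, 0.6030, -0.9421, 0.1646, -0.2922]
J6: z=[-0.9421, 0.1646, -0.2922] o=[-0.1014, -0.4284, 0.4291] → [-0.0308, 0.0105, 0.1051, -0.9421, 0.1646, -0.2922]
V = J·q̇ = [0.7956, -0.4729, -0.4005, -1.3853, -1.2937, 0.7420]

0.7956 -0.4729 -0.4005 -1.3853 -1.2937 0.7420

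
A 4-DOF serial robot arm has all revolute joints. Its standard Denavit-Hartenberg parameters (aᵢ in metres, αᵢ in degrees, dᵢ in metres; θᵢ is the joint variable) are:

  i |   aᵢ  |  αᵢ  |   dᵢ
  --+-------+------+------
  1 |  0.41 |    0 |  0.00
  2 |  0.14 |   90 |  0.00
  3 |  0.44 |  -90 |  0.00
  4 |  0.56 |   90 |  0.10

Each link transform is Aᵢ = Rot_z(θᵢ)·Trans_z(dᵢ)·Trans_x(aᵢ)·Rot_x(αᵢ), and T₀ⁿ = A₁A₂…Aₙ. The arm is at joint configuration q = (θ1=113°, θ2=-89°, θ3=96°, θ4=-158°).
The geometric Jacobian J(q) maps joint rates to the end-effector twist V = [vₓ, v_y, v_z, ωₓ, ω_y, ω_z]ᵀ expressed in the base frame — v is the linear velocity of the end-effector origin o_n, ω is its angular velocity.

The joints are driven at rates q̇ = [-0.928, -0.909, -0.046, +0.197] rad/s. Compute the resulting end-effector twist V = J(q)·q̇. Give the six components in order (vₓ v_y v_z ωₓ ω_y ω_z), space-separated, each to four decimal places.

0.0686 -0.1869 0.0453 -0.1977 -0.0377 -1.8576

o_n = [-0.0303, 0.2056, -0.0892]
J₁: ẑ×o_n = [-0.2056, -0.0303, 0.0000], ω = ẑ
J2: z=[0.0000, 0.0000, 1.0000] o=[-0.1602, 0.3774, 0.0000] → [0.1718, 0.1299, -0.0000, 0.0000, 0.0000, 1.0000]
J3: z=[0.4067, -0.9135, 0.0000] o=[-0.0323, 0.4344, 0.0000] → [0.0815, 0.0363, -0.0912, 0.4067, -0.9135, 0.0000]
J4: z=[-0.9085, -0.4045, -0.1045] o=[-0.0743, 0.4156, 0.4376] → [0.1912, -0.4833, 0.2086, -0.9085, -0.4045, -0.1045]
V = J·q̇ = [0.0686, -0.1869, 0.0453, -0.1977, -0.0377, -1.8576]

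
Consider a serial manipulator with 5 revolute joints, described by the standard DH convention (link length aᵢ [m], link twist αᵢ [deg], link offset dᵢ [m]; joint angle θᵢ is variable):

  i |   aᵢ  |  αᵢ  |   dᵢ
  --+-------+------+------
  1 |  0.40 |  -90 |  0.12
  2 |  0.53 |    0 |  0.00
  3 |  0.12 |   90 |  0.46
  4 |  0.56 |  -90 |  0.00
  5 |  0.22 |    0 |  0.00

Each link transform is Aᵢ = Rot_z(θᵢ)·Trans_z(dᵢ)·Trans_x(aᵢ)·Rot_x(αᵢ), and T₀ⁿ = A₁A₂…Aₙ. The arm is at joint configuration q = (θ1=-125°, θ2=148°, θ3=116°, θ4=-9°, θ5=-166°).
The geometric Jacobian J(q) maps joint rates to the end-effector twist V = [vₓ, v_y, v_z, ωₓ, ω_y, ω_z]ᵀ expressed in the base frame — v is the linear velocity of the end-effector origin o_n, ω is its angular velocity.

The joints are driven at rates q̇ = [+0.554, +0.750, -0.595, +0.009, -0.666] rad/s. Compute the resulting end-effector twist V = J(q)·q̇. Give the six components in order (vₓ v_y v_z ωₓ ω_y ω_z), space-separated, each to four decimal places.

0.0649 0.2232 0.3333 -0.4130 0.2868 0.4494

o_n = [0.4189, -0.1093, 0.2933]
J₁: ẑ×o_n = [0.1093, 0.4189, -0.0000], ω = ẑ
J2: z=[0.8192, -0.5736, 0.0000] o=[-0.2294, -0.3277, 0.1200] → [-0.0994, -0.1420, 0.5507, 0.8192, -0.5736, 0.0000]
J3: z=[0.8192, -0.5736, 0.0000] o=[0.0284, 0.0405, -0.1609] → [-0.2605, -0.3720, 0.1013, 0.8192, -0.5736, 0.0000]
J4: z=[0.5704, 0.8147, -0.1045] o=[0.4124, -0.2131, -0.0415] → [0.2836, -0.1917, 0.0539, 0.5704, 0.8147, -0.1045]
J5: z=[0.8184, -0.5531, 0.1556] o=[0.3738, -0.1154, 0.5086] → [0.1181, 0.1832, 0.0300, 0.8184, -0.5531, 0.1556]
V = J·q̇ = [0.0649, 0.2232, 0.3333, -0.4130, 0.2868, 0.4494]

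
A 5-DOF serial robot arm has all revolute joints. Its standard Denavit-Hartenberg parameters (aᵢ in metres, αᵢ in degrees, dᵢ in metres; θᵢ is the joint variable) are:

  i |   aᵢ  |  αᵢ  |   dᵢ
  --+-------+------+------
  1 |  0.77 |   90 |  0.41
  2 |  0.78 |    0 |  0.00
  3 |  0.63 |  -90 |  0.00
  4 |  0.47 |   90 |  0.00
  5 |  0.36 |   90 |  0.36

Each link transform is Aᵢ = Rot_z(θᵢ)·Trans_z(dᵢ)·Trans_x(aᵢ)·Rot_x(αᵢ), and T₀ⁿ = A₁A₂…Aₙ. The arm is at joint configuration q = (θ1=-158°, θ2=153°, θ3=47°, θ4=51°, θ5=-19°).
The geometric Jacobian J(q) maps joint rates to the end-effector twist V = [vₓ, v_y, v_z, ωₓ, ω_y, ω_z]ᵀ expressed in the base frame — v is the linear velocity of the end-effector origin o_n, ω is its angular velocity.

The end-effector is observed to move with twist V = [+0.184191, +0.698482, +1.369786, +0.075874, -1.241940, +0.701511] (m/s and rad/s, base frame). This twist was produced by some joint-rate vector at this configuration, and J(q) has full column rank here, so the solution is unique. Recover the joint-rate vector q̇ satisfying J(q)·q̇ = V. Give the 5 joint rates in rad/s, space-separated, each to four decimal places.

o_n = [1.3557, 0.1128, 0.3887]
J₁: ẑ×o_n = [-0.1128, 1.3557, 0.0000], ω = ẑ
J2: z=[-0.3746, 0.9272, 0.0000] o=[-0.7139, -0.2884, 0.4100] → [-0.0198, -0.0080, -2.0692, -0.3746, 0.9272, 0.0000]
J3: z=[-0.3746, 0.9272, 0.0000] o=[-0.0696, -0.0281, 0.7641] → [-0.3481, -0.1406, -1.3742, -0.3746, 0.9272, 0.0000]
J4: z=[-0.3171, -0.1281, -0.9397] o=[0.4793, 0.1937, 0.5486] → [-0.0555, -0.8742, 0.1379, -0.3171, -0.1281, -0.9397]
J5: z=[0.4414, 0.8571, -0.2658] o=[0.8739, -0.0409, 0.4475] → [-0.0096, -0.1021, -0.3451, 0.4414, 0.8571, -0.2658]
q̇ = J⁺·V = [0.1800, -0.2370, -0.4980, -0.3550, -0.7070]

0.1800 -0.2370 -0.4980 -0.3550 -0.7070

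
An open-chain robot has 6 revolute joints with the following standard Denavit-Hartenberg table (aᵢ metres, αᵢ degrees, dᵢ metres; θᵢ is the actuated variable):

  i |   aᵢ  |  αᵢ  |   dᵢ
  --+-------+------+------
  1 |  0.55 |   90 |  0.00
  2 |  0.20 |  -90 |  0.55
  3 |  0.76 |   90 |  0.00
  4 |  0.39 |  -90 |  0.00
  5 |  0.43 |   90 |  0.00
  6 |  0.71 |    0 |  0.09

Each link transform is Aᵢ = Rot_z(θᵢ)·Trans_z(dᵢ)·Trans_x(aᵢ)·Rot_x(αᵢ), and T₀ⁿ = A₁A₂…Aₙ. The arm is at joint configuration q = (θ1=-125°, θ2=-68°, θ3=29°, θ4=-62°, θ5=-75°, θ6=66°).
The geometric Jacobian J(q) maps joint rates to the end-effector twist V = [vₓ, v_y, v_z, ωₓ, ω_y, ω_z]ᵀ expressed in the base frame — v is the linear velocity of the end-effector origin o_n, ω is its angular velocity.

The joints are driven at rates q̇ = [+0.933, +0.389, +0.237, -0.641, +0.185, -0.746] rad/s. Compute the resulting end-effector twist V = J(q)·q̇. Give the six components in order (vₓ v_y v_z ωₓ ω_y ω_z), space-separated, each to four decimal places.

o_n = [-1.0033, -0.7002, -1.8226]
J₁: ẑ×o_n = [0.7002, -1.0033, 0.0000], ω = ẑ
J2: z=[-0.8192, 0.5736, 0.0000] o=[-0.3155, -0.4505, 0.0000] → [-1.0454, -1.4930, 0.5990, -0.8192, 0.5736, 0.0000]
J3: z=[-0.5318, -0.7595, 0.3746] o=[-0.8090, -0.1964, -0.1854] → [1.4322, -0.9435, 0.1204, -0.5318, -0.7595, 0.3746]
J4: z=[-0.8206, 0.3529, -0.4495] o=[-0.6500, -0.6117, -0.8017] → [-0.4000, -0.6789, 0.1973, -0.8206, 0.3529, -0.4495]
J5: z=[-0.0650, -0.8391, -0.5401] o=[-0.4285, -0.4503, -1.0792] → [0.4888, 0.2621, -0.4660, -0.0650, -0.8391, -0.5401]
J6: z=[-0.7608, -0.3086, 0.5709] o=[-0.7062, -0.2576, -1.3451] → [0.4001, -0.5329, 0.2451, -0.7608, -0.3086, 0.5709]
V = J·q̇ = [0.6345, -0.8592, -0.1339, 0.6369, -0.1081, 0.7841]

0.6345 -0.8592 -0.1339 0.6369 -0.1081 0.7841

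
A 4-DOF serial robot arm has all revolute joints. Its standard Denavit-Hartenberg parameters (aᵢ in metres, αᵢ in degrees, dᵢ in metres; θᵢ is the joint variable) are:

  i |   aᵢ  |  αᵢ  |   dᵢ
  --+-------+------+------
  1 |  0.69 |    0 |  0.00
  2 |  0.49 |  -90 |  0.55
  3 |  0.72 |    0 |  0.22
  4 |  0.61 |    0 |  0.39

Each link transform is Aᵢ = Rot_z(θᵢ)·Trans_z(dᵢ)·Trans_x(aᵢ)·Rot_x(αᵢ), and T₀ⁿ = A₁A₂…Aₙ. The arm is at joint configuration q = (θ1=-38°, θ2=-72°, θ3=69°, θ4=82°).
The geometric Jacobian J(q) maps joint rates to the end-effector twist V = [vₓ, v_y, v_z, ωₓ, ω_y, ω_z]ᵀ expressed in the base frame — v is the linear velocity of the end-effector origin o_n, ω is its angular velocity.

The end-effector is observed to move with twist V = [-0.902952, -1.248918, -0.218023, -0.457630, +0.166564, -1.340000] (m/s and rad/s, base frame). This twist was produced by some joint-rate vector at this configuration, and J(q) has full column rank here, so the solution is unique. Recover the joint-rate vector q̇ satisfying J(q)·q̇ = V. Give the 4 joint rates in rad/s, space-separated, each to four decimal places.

-0.6280 -0.7120 -0.1620 -0.3250

o_n = [1.0436, -0.8350, -0.4179]
J₁: ẑ×o_n = [0.8350, 1.0436, -0.0000], ω = ẑ
J2: z=[0.0000, 0.0000, 1.0000] o=[0.5437, -0.4248, 0.0000] → [0.4102, 0.4998, -0.0000, 0.0000, 0.0000, 1.0000]
J3: z=[0.9397, -0.3420, 0.0000] o=[0.3761, -0.8853, 0.5500] → [0.3310, 0.9095, 0.2755, 0.9397, -0.3420, 0.0000]
J4: z=[0.9397, -0.3420, 0.0000] o=[0.4946, -1.2030, -0.1222] → [0.1011, 0.2779, 0.5335, 0.9397, -0.3420, 0.0000]
q̇ = J⁺·V = [-0.6280, -0.7120, -0.1620, -0.3250]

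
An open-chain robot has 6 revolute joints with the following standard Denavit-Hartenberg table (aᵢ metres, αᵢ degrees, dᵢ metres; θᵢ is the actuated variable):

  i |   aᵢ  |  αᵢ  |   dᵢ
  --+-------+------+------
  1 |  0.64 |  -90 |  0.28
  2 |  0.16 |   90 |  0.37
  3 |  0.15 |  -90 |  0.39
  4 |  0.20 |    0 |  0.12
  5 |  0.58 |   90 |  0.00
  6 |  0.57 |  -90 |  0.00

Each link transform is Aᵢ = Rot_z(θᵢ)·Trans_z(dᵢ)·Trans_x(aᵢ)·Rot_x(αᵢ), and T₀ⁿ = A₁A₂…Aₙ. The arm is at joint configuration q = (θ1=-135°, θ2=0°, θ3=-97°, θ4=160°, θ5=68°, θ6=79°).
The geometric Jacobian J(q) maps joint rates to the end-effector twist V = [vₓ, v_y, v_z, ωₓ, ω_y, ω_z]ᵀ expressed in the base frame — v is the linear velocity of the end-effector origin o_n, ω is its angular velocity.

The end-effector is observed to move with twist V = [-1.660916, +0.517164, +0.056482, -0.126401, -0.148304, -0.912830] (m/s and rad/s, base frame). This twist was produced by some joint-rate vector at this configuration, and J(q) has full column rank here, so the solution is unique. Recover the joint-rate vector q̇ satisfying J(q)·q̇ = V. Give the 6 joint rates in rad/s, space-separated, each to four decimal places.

o_n = [-0.5324, -1.6387, 1.1134]
J₁: ẑ×o_n = [1.6387, -0.5324, 0.0000], ω = ẑ
J2: z=[0.7071, -0.7071, 0.0000] o=[-0.4525, -0.4525, 0.2800] → [-0.5893, -0.5893, -0.8953, 0.7071, -0.7071, 0.0000]
J3: z=[-0.0000, -0.0000, 1.0000] o=[-0.3041, -0.8273, 0.2800] → [0.8114, -0.2284, 0.0000, -0.0000, -0.0000, 1.0000]
J4: z=[-0.7880, -0.6157, 0.0000] o=[-0.3964, -0.7091, 0.6700] → [-0.2730, 0.3494, 0.6488, -0.7880, -0.6157, 0.0000]
J5: z=[-0.7880, -0.6157, 0.0000] o=[-0.3753, -0.9311, 0.6016] → [-0.3151, 0.4033, 0.4609, -0.7880, -0.6157, 0.0000]
J6: z=[0.4575, -0.5856, -0.6691] o=[-0.1363, -1.2369, 1.0326] → [-0.3162, 0.2281, -0.4158, 0.4575, -0.5856, -0.6691]
q̇ = J⁺·V = [-0.9560, 0.0910, -0.0030, 0.0860, 0.1160, -0.0690]

-0.9560 0.0910 -0.0030 0.0860 0.1160 -0.0690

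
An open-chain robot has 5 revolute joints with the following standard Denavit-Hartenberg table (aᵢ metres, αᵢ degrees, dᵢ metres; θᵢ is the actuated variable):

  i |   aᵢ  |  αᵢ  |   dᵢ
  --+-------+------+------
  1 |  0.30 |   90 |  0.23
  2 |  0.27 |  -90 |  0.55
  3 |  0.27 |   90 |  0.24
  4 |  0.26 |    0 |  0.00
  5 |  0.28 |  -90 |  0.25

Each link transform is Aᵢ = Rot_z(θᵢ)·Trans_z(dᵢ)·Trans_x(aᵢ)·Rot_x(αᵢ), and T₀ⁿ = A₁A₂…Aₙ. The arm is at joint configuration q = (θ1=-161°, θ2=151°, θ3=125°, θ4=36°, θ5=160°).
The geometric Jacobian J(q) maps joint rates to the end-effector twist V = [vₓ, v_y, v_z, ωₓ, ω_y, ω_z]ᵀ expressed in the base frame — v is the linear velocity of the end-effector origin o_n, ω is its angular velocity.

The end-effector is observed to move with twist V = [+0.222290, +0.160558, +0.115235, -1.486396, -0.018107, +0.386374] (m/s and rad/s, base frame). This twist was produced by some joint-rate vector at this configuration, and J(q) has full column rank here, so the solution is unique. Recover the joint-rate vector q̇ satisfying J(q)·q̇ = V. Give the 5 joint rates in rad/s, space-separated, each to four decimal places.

o_n = [0.0774, 0.2737, 0.1254]
J₁: ẑ×o_n = [-0.2737, 0.0774, 0.0000], ω = ẑ
J2: z=[-0.3256, 0.9455, 0.0000] o=[-0.2837, -0.0977, 0.2300] → [-0.0989, -0.0341, -0.4623, -0.3256, 0.9455, 0.0000]
J3: z=[0.4584, 0.1578, -0.8746] o=[-0.2394, 0.4992, 0.3609] → [-0.2344, -0.1692, -0.1534, 0.4584, 0.1578, -0.8746]
J4: z=[0.8642, -0.3091, 0.3971] o=[-0.1855, 0.2839, 0.0759] → [-0.0113, 0.0617, 0.0725, 0.8642, -0.3091, 0.3971]
J5: z=[0.8642, -0.3091, 0.3971] o=[-0.1591, 0.1108, -0.1162] → [-0.1394, -0.1149, 0.2139, 0.8642, -0.3091, 0.3971]
q̇ = J⁺·V = [0.2700, -0.3580, -0.7860, -0.9670, -0.4710]

0.2700 -0.3580 -0.7860 -0.9670 -0.4710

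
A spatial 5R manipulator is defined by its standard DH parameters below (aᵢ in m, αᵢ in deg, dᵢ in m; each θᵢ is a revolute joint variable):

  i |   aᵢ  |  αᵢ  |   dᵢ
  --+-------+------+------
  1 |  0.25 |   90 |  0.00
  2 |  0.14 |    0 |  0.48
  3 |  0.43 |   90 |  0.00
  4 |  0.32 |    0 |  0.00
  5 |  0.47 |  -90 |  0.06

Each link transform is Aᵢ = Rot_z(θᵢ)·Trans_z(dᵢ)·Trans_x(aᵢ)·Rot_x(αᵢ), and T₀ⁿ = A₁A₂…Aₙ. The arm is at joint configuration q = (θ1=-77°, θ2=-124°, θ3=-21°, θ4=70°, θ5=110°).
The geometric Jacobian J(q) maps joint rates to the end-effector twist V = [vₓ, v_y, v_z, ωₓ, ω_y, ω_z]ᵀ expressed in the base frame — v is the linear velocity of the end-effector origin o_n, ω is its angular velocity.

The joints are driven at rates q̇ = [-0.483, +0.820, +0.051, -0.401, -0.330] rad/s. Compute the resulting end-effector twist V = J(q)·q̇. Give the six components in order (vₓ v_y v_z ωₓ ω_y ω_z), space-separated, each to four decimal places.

o_n = [-0.7426, -0.2540, -0.1067]
J₁: ẑ×o_n = [0.2540, -0.7426, 0.0000], ω = ẑ
J2: z=[-0.9744, -0.2250, 0.0000] o=[0.0562, -0.2436, 0.0000] → [0.0240, -0.1040, -0.1696, -0.9744, -0.2250, 0.0000]
J3: z=[-0.9744, -0.2250, 0.0000] o=[-0.4291, -0.2753, -0.1161] → [-0.0021, 0.0091, -0.0913, -0.9744, -0.2250, 0.0000]
J4: z=[-0.1290, 0.5589, 0.8192] o=[-0.5083, 0.0679, -0.3627] → [0.4067, -0.1589, 0.1725, -0.1290, 0.5589, 0.8192]
J5: z=[-0.1290, 0.5589, 0.8192] o=[-0.8215, 0.0876, -0.4255] → [0.4580, 0.1057, 0.0000, -0.1290, 0.5589, 0.8192]
V = J·q̇ = [-0.4173, 0.3027, -0.2129, -0.7544, -0.6045, -1.0818]

-0.4173 0.3027 -0.2129 -0.7544 -0.6045 -1.0818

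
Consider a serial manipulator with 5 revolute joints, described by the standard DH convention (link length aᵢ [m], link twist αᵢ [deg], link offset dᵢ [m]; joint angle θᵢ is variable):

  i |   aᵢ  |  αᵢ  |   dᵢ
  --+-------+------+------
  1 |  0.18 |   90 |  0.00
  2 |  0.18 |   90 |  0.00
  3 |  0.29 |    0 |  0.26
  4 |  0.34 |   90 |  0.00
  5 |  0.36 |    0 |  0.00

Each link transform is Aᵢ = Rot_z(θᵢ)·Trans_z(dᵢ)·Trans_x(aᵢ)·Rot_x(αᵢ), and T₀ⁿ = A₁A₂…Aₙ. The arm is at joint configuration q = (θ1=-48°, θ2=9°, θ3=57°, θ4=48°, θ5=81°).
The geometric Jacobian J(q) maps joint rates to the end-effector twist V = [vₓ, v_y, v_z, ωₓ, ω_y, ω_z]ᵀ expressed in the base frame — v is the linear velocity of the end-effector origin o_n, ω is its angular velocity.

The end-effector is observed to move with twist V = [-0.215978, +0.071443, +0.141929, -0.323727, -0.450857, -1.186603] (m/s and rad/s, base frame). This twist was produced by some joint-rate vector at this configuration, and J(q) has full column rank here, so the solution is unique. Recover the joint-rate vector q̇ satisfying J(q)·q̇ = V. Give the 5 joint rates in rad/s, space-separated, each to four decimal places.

-0.4450 0.5420 -0.2300 0.9810 0.0010

o_n = [-0.1248, -0.7970, -0.5712]
J₁: ẑ×o_n = [0.7970, -0.1248, 0.0000], ω = ẑ
J2: z=[-0.7431, -0.6691, 0.0000] o=[0.1204, -0.1338, 0.0000] → [0.3822, -0.4245, 0.3288, -0.7431, -0.6691, 0.0000]
J3: z=[0.1047, -0.1163, -0.9877] o=[0.2394, -0.2659, 0.0282] → [-0.4549, 0.4225, -0.0979, 0.1047, -0.1163, -0.9877]
J4: z=[0.1047, -0.1163, -0.9877] o=[0.1903, -0.5748, -0.2039] → [-0.1768, 0.3496, -0.0599, 0.1047, -0.1163, -0.9877]
J5: z=[0.4460, -0.8822, 0.1511] o=[-0.1120, -0.7299, -0.2177] → [0.3220, 0.1557, -0.0412, 0.4460, -0.8822, 0.1511]
q̇ = J⁺·V = [-0.4450, 0.5420, -0.2300, 0.9810, 0.0010]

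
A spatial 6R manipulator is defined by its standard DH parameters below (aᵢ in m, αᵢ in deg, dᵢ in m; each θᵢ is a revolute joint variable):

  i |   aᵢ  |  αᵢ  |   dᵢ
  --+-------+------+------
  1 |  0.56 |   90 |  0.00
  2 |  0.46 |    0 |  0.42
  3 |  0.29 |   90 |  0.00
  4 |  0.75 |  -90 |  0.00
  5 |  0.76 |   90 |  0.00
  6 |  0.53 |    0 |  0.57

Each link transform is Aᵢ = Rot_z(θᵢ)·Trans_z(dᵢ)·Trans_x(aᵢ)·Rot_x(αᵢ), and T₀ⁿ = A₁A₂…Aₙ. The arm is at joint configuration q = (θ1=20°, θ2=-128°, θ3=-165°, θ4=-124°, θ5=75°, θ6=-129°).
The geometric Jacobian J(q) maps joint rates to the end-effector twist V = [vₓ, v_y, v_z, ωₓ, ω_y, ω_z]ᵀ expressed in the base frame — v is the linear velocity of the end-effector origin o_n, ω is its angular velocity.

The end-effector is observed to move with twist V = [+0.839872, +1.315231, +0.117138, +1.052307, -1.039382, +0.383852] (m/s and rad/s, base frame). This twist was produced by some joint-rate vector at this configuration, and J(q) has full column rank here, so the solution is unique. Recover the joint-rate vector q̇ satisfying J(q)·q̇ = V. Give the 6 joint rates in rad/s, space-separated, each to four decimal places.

o_n = [-0.4548, 0.3872, -1.0328]
J₁: ẑ×o_n = [-0.3872, -0.4548, 0.0000], ω = ẑ
J2: z=[0.3420, -0.9397, 0.0000] o=[0.5262, 0.1915, 0.0000] → [0.9705, 0.3532, -0.8550, 0.3420, -0.9397, 0.0000]
J3: z=[0.3420, -0.9397, 0.0000] o=[0.4038, -0.3000, -0.3625] → [0.6299, 0.2293, -0.5718, 0.3420, -0.9397, 0.0000]
J4: z=[0.8650, 0.3148, -0.3907] o=[0.5102, -0.2612, -0.0955] → [-0.0417, 1.1878, 0.8647, 0.8650, 0.3148, -0.3907]
J5: z=[0.1131, 0.6363, 0.7631] o=[0.1436, 0.2670, -0.4816] → [-0.4425, -0.3943, 0.3944, 0.1131, 0.6363, 0.7631]
J6: z=[-0.2483, 0.7618, -0.5983] o=[-0.5876, 0.1744, -0.2960] → [-0.4340, -0.2624, -0.1540, -0.2483, 0.7618, -0.5983]
q̇ = J⁺·V = [0.6610, 0.8720, -0.3270, 0.8660, -0.4490, -0.6750]

0.6610 0.8720 -0.3270 0.8660 -0.4490 -0.6750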